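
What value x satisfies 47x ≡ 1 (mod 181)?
104

gcd(47, 181) = 1, so the inverse exists.
Extended Euclidean algorithm on (181, 47):
181 = 3 × 47 + 40  ⟹  40 = (1)·181 + (-3)·47
47 = 1 × 40 + 7  ⟹  7 = (-1)·181 + (4)·47
40 = 5 × 7 + 5  ⟹  5 = (6)·181 + (-23)·47
7 = 1 × 5 + 2  ⟹  2 = (-7)·181 + (27)·47
5 = 2 × 2 + 1  ⟹  1 = (20)·181 + (-77)·47
So (-77)·47 ≡ 1 (mod 181), i.e. 47^(-1) ≡ -77 ≡ 104 (mod 181).
Check: 47 × 104 = 4888 ≡ 1 (mod 181)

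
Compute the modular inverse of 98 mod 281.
238

gcd(98, 281) = 1, so the inverse exists.
Extended Euclidean algorithm on (281, 98):
281 = 2 × 98 + 85  ⟹  85 = (1)·281 + (-2)·98
98 = 1 × 85 + 13  ⟹  13 = (-1)·281 + (3)·98
85 = 6 × 13 + 7  ⟹  7 = (7)·281 + (-20)·98
13 = 1 × 7 + 6  ⟹  6 = (-8)·281 + (23)·98
7 = 1 × 6 + 1  ⟹  1 = (15)·281 + (-43)·98
So (-43)·98 ≡ 1 (mod 281), i.e. 98^(-1) ≡ -43 ≡ 238 (mod 281).
Check: 98 × 238 = 23324 ≡ 1 (mod 281)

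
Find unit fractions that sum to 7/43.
1/7 + 1/51 + 1/3071 + 1/11785731 + 1/185204595153417

Greedy algorithm:
7/43: ceiling(43/7) = 7, use 1/7
6/301: ceiling(301/6) = 51, use 1/51
5/15351: ceiling(15351/5) = 3071, use 1/3071
4/47142921: ceiling(47142921/4) = 11785731, use 1/11785731
1/185204595153417: ceiling(185204595153417/1) = 185204595153417, use 1/185204595153417
Result: 7/43 = 1/7 + 1/51 + 1/3071 + 1/11785731 + 1/185204595153417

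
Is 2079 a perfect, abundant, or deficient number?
deficient

Proper divisors of 2079: sum = 1 + 3 + 7 + 9 + 11 + 21 + 27 + 33 + 63 + 77 + 99 + 189 + 231 + 297 + 693 = 1761
Since 1761 < 2079, 2079 is deficient.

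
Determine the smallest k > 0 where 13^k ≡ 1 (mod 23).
11

23 is prime, so ord(13) divides φ(23) = 22.
Divisors of 22: 1, 2, 11, 22.
Repeated squaring: 13^1 ≡ 13, 13^2 ≡ 8, 13^4 ≡ 18, 13^8 ≡ 2, 13^16 ≡ 4 (mod 23).
Test 13^d mod 23 for each divisor d in increasing order:
13^1 ≡ 13
13^2 ≡ 8
13^11 = 13^8·13^2·13^1 ≡ 1  ← first divisor giving 1
The order is 11.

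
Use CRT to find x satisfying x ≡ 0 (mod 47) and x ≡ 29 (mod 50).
329

Using Chinese Remainder Theorem:
M = 47 × 50 = 2350
M1 = 50, M2 = 47
y1 = 50^(-1) mod 47 = 16
y2 = 47^(-1) mod 50 = 33
x = (0×50×16 + 29×47×33) mod 2350 = 329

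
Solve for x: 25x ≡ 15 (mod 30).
x ≡ 3 (mod 6)

gcd(25, 30) = 5, which divides 15, so solutions exist.
Divide through by 5: 5x ≡ 3 (mod 6).
Find 5^(-1) mod 6 by the extended Euclidean algorithm:
6 = 1 × 5 + 1  ⟹  1 = (1)·6 + (-1)·5
So (-1)·5 ≡ 1 (mod 6), i.e. 5^(-1) ≡ -1 ≡ 5 (mod 6).
x ≡ 5 × 3 = 15 ≡ 3 (mod 6).
Check: 25 × 3 = 75 ≡ 15 (mod 30).
x ≡ 3 (mod 6), giving 5 solutions mod 30.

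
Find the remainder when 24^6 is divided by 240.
96

Repeated squaring. Binary of 6 = 110.
24^1 ≡ 24 (mod 240); 24^2 ≡ 96 (mod 240); 24^4 ≡ 96 (mod 240)
24^6 = 24^2 × 24^4 ≡ 96 (mod 240)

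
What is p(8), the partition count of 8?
22

p(n) counts ways to write n as a sum of positive integers (order ignored).
Examples: 8; 7 + 1; 6 + 2; 6 + 1 + 1; 5 + 3; ... (22 total)
p(8) = 22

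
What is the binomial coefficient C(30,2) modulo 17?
10

Using Lucas' theorem:
Write n=30 and k=2 in base 17:
n in base 17: [1, 13]
k in base 17: [0, 2]
C(30,2) mod 17 = ∏ C(n_i, k_i) mod 17
Digit binomials (mod 17): C(1,0) = 1; C(13,2) = 78 ≡ 10
Product: 1 × 10 = 10 ≡ 10 (mod 17)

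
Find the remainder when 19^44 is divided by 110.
81

Repeated squaring. Binary of 44 = 101100.
19^1 ≡ 19 (mod 110); 19^2 ≡ 31 (mod 110); 19^4 ≡ 81 (mod 110); 19^8 ≡ 71 (mod 110); 19^16 ≡ 91 (mod 110); 19^32 ≡ 31 (mod 110)
19^44 = 19^4 × 19^8 × 19^32 ≡ 81 (mod 110)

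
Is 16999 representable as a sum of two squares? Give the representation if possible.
Not possible

Factorization: 16999 = 89 × 191
By Fermat: n is sum of two squares iff every prime p ≡ 3 (mod 4) appears to even power.
Prime(s) ≡ 3 (mod 4) with odd exponent: [(191, 1)]
Therefore 16999 cannot be expressed as a² + b².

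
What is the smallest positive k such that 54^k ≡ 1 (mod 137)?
136

137 is prime, so ord(54) divides φ(137) = 136.
Divisors of 136: 1, 2, 4, 8, 17, 34, 68, 136.
Repeated squaring: 54^1 ≡ 54, 54^2 ≡ 39, 54^4 ≡ 14, 54^8 ≡ 59, 54^16 ≡ 56, 54^32 ≡ 122, 54^64 ≡ 88, 54^128 ≡ 72 (mod 137).
Test 54^d mod 137 for each divisor d in increasing order:
54^1 ≡ 54
54^2 ≡ 39
54^4 ≡ 14
54^8 ≡ 59
54^17 = 54^16·54^1 ≡ 10
54^34 = 54^32·54^2 ≡ 100
54^68 = 54^64·54^4 ≡ 136
54^136 = 54^128·54^8 ≡ 1  ← first divisor giving 1
The order is 136.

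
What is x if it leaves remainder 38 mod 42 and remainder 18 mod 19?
626

Using Chinese Remainder Theorem:
M = 42 × 19 = 798
M1 = 19, M2 = 42
y1 = 19^(-1) mod 42 = 31
y2 = 42^(-1) mod 19 = 5
x = (38×19×31 + 18×42×5) mod 798 = 626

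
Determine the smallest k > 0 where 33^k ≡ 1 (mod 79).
26

79 is prime, so ord(33) divides φ(79) = 78.
Divisors of 78: 1, 2, 3, 6, 13, 26, 39, 78.
Repeated squaring: 33^1 ≡ 33, 33^2 ≡ 62, 33^4 ≡ 52, 33^8 ≡ 18, 33^16 ≡ 8, 33^32 ≡ 64, 33^64 ≡ 67 (mod 79).
Test 33^d mod 79 for each divisor d in increasing order:
33^1 ≡ 33
33^2 ≡ 62
33^3 = 33^2·33^1 ≡ 71
33^6 = 33^4·33^2 ≡ 64
33^13 = 33^8·33^4·33^1 ≡ 78
33^26 = 33^16·33^8·33^2 ≡ 1  ← first divisor giving 1
The order is 26.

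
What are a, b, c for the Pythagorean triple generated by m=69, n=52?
(2057, 7176, 7465)

Euclid's formula: a = m² - n², b = 2mn, c = m² + n²
m = 69, n = 52
a = 69² - 52² = 4761 - 2704 = 2057
b = 2 × 69 × 52 = 7176
c = 69² + 52² = 4761 + 2704 = 7465
Verification: 2057² + 7176² = 4231249 + 51494976 = 55726225 = 7465² ✓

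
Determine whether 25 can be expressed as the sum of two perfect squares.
0² + 5² (a=0, b=5)

Factorization: 25 = 5^2
By Fermat: n is sum of two squares iff every prime p ≡ 3 (mod 4) appears to even power.
All primes ≡ 3 (mod 4) appear to even power.
Search a = 0, 1, 2, … for 25 - a² a perfect square: first hit at a = 0: 25 - 0 = 25 = 5².
25 = 0² + 5² = 0 + 25 ✓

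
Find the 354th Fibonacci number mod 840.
232

Matrix identity: Q^n = [[F_(n+1), F_n], [F_n, F_(n-1)]] with Q = [[1,1],[1,0]].
n = 354 = 101100010₂. Square-and-multiply, entries mod 840:
Q^1 = [[1,1],[1,0]]
Q^2 = (Q^1)² = [[2,1],[1,1]]
Q^5 = (Q^2)²·Q = [[8,5],[5,3]]
Q^11 = (Q^5)²·Q = [[144,89],[89,55]]
Q^22 = (Q^11)² = [[97,71],[71,26]]
Q^44 = (Q^22)² = [[170,333],[333,677]]
Q^88 = (Q^44)² = [[349,651],[651,538]]
Q^177 = (Q^88)²·Q = [[799,442],[442,357]]
Q^354 = (Q^177)² = [[485,232],[232,253]]
F_354 mod 840 = Q^354[0][1] = 232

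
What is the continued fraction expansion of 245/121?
[2; 40, 3]

Euclidean algorithm steps:
245 = 2 × 121 + 3
121 = 40 × 3 + 1
3 = 3 × 1 + 0
Continued fraction: [2; 40, 3]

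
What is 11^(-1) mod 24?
11

gcd(11, 24) = 1, so the inverse exists.
Extended Euclidean algorithm on (24, 11):
24 = 2 × 11 + 2  ⟹  2 = (1)·24 + (-2)·11
11 = 5 × 2 + 1  ⟹  1 = (-5)·24 + (11)·11
So (11)·11 ≡ 1 (mod 24), i.e. 11^(-1) ≡ 11 (mod 24).
Check: 11 × 11 = 121 ≡ 1 (mod 24)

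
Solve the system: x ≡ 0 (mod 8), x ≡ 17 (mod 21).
80

Using Chinese Remainder Theorem:
M = 8 × 21 = 168
M1 = 21, M2 = 8
y1 = 21^(-1) mod 8 = 5
y2 = 8^(-1) mod 21 = 8
x = (0×21×5 + 17×8×8) mod 168 = 80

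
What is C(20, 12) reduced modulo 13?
0

Using Lucas' theorem:
Write n=20 and k=12 in base 13:
n in base 13: [1, 7]
k in base 13: [0, 12]
C(20,12) mod 13 = ∏ C(n_i, k_i) mod 13
Digit binomials (mod 13): C(1,0) = 1; C(7,12) = 0 (k_i > n_i)
Product: 1 × 0 = 0 ≡ 0 (mod 13)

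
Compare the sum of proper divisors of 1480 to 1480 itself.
abundant

Proper divisors of 1480: sum = 1 + 2 + 4 + 5 + 8 + 10 + 20 + 37 + 40 + 74 + 148 + 185 + 296 + 370 + 740 = 1940
Since 1940 > 1480, 1480 is abundant.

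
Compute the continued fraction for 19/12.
[1; 1, 1, 2, 2]

Euclidean algorithm steps:
19 = 1 × 12 + 7
12 = 1 × 7 + 5
7 = 1 × 5 + 2
5 = 2 × 2 + 1
2 = 2 × 1 + 0
Continued fraction: [1; 1, 1, 2, 2]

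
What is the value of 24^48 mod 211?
203

Repeated squaring. Binary of 48 = 110000.
24^1 ≡ 24 (mod 211); 24^2 ≡ 154 (mod 211); 24^4 ≡ 84 (mod 211); 24^8 ≡ 93 (mod 211); 24^16 ≡ 209 (mod 211); 24^32 ≡ 4 (mod 211)
24^48 = 24^16 × 24^32 ≡ 203 (mod 211)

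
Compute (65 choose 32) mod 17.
0

Using Lucas' theorem:
Write n=65 and k=32 in base 17:
n in base 17: [3, 14]
k in base 17: [1, 15]
C(65,32) mod 17 = ∏ C(n_i, k_i) mod 17
Digit binomials (mod 17): C(3,1) = 3; C(14,15) = 0 (k_i > n_i)
Product: 3 × 0 = 0 ≡ 0 (mod 17)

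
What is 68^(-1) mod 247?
178

gcd(68, 247) = 1, so the inverse exists.
Extended Euclidean algorithm on (247, 68):
247 = 3 × 68 + 43  ⟹  43 = (1)·247 + (-3)·68
68 = 1 × 43 + 25  ⟹  25 = (-1)·247 + (4)·68
43 = 1 × 25 + 18  ⟹  18 = (2)·247 + (-7)·68
25 = 1 × 18 + 7  ⟹  7 = (-3)·247 + (11)·68
18 = 2 × 7 + 4  ⟹  4 = (8)·247 + (-29)·68
7 = 1 × 4 + 3  ⟹  3 = (-11)·247 + (40)·68
4 = 1 × 3 + 1  ⟹  1 = (19)·247 + (-69)·68
So (-69)·68 ≡ 1 (mod 247), i.e. 68^(-1) ≡ -69 ≡ 178 (mod 247).
Check: 68 × 178 = 12104 ≡ 1 (mod 247)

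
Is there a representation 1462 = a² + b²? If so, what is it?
Not possible

Factorization: 1462 = 2 × 17 × 43
By Fermat: n is sum of two squares iff every prime p ≡ 3 (mod 4) appears to even power.
Prime(s) ≡ 3 (mod 4) with odd exponent: [(43, 1)]
Therefore 1462 cannot be expressed as a² + b².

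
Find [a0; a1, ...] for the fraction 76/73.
[1; 24, 3]

Euclidean algorithm steps:
76 = 1 × 73 + 3
73 = 24 × 3 + 1
3 = 3 × 1 + 0
Continued fraction: [1; 24, 3]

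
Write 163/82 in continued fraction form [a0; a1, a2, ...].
[1; 1, 81]

Euclidean algorithm steps:
163 = 1 × 82 + 81
82 = 1 × 81 + 1
81 = 81 × 1 + 0
Continued fraction: [1; 1, 81]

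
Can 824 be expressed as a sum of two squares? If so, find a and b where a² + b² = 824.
Not possible

Factorization: 824 = 2^3 × 103
By Fermat: n is sum of two squares iff every prime p ≡ 3 (mod 4) appears to even power.
Prime(s) ≡ 3 (mod 4) with odd exponent: [(103, 1)]
Therefore 824 cannot be expressed as a² + b².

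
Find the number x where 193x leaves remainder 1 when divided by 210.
37

gcd(193, 210) = 1, so the inverse exists.
Extended Euclidean algorithm on (210, 193):
210 = 1 × 193 + 17  ⟹  17 = (1)·210 + (-1)·193
193 = 11 × 17 + 6  ⟹  6 = (-11)·210 + (12)·193
17 = 2 × 6 + 5  ⟹  5 = (23)·210 + (-25)·193
6 = 1 × 5 + 1  ⟹  1 = (-34)·210 + (37)·193
So (37)·193 ≡ 1 (mod 210), i.e. 193^(-1) ≡ 37 (mod 210).
Check: 193 × 37 = 7141 ≡ 1 (mod 210)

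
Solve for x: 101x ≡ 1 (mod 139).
128

gcd(101, 139) = 1, so the inverse exists.
Extended Euclidean algorithm on (139, 101):
139 = 1 × 101 + 38  ⟹  38 = (1)·139 + (-1)·101
101 = 2 × 38 + 25  ⟹  25 = (-2)·139 + (3)·101
38 = 1 × 25 + 13  ⟹  13 = (3)·139 + (-4)·101
25 = 1 × 13 + 12  ⟹  12 = (-5)·139 + (7)·101
13 = 1 × 12 + 1  ⟹  1 = (8)·139 + (-11)·101
So (-11)·101 ≡ 1 (mod 139), i.e. 101^(-1) ≡ -11 ≡ 128 (mod 139).
Check: 101 × 128 = 12928 ≡ 1 (mod 139)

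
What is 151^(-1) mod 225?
76

gcd(151, 225) = 1, so the inverse exists.
Extended Euclidean algorithm on (225, 151):
225 = 1 × 151 + 74  ⟹  74 = (1)·225 + (-1)·151
151 = 2 × 74 + 3  ⟹  3 = (-2)·225 + (3)·151
74 = 24 × 3 + 2  ⟹  2 = (49)·225 + (-73)·151
3 = 1 × 2 + 1  ⟹  1 = (-51)·225 + (76)·151
So (76)·151 ≡ 1 (mod 225), i.e. 151^(-1) ≡ 76 (mod 225).
Check: 151 × 76 = 11476 ≡ 1 (mod 225)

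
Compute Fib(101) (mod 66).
23

Matrix identity: Q^n = [[F_(n+1), F_n], [F_n, F_(n-1)]] with Q = [[1,1],[1,0]].
n = 101 = 1100101₂. Square-and-multiply, entries mod 66:
Q^1 = [[1,1],[1,0]]
Q^3 = (Q^1)²·Q = [[3,2],[2,1]]
Q^6 = (Q^3)² = [[13,8],[8,5]]
Q^12 = (Q^6)² = [[35,12],[12,23]]
Q^25 = (Q^12)²·Q = [[19,49],[49,36]]
Q^50 = (Q^25)² = [[56,55],[55,1]]
Q^101 = (Q^50)²·Q = [[56,23],[23,33]]
F_101 mod 66 = Q^101[0][1] = 23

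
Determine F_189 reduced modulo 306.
272

Matrix identity: Q^n = [[F_(n+1), F_n], [F_n, F_(n-1)]] with Q = [[1,1],[1,0]].
n = 189 = 10111101₂. Square-and-multiply, entries mod 306:
Q^1 = [[1,1],[1,0]]
Q^2 = (Q^1)² = [[2,1],[1,1]]
Q^5 = (Q^2)²·Q = [[8,5],[5,3]]
Q^11 = (Q^5)²·Q = [[144,89],[89,55]]
Q^23 = (Q^11)²·Q = [[162,199],[199,269]]
Q^47 = (Q^23)²·Q = [[144,55],[55,89]]
Q^94 = (Q^47)² = [[199,269],[269,236]]
Q^189 = (Q^94)²·Q = [[89,272],[272,123]]
F_189 mod 306 = Q^189[0][1] = 272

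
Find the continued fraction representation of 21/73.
[0; 3, 2, 10]

Euclidean algorithm steps:
21 = 0 × 73 + 21
73 = 3 × 21 + 10
21 = 2 × 10 + 1
10 = 10 × 1 + 0
Continued fraction: [0; 3, 2, 10]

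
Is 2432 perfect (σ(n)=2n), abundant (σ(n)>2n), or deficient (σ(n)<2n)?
abundant

Proper divisors of 2432: sum = 1 + 2 + 4 + 8 + 16 + 19 + 32 + 38 + 64 + 76 + 128 + 152 + 304 + 608 + 1216 = 2668
Since 2668 > 2432, 2432 is abundant.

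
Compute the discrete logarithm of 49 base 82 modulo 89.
2

Baby-step giant-step with step n = ⌈√89⌉ = 10.
Baby steps 82^j mod 89 (j:value) for j=0..9: 0:1, 1:82, 2:49, 3:13, 4:87, 5:14, 6:80, 7:63, 8:4, 9:61.
h = 49 is already in the table at j=2, so x = 2.
Check: 82^2 ≡ 49 (mod 89).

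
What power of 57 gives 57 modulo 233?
1

Baby-step giant-step with step n = ⌈√233⌉ = 16.
Baby steps 57^j mod 233 (j:value) for j=0..15: 0:1, 1:57, 2:220, 3:191, 4:169, 5:80, 6:133, 7:125, 8:135, 9:6, 10:109, 11:155, 12:214, 13:82, 14:14, 15:99.
h = 57 is already in the table at j=1, so x = 1.
Check: 57^1 ≡ 57 (mod 233).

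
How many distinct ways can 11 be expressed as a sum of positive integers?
56

p(n) counts ways to write n as a sum of positive integers (order ignored).
Euler's pentagonal recurrence: p(k) = p(k-1) + p(k-2) - p(k-5) - p(k-7) + p(k-12) + p(k-15) - ... (offsets j(3j∓1)/2, signs ++--, p(0)=1, p(<0)=0).
DP table for k = 0..10: p(0)=1, p(1)=1, p(2)=2, p(3)=3, p(4)=5, p(5)=7, p(6)=11, p(7)=15, p(8)=22, p(9)=30, p(10)=42.
Final step: p(11) = p(10) + p(9) - p(6) - p(4)
= 42 + 30 - 11 - 5
= 56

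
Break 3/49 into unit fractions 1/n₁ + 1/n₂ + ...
1/17 + 1/417 + 1/347361

Greedy algorithm:
3/49: ceiling(49/3) = 17, use 1/17
2/833: ceiling(833/2) = 417, use 1/417
1/347361: ceiling(347361/1) = 347361, use 1/347361
Result: 3/49 = 1/17 + 1/417 + 1/347361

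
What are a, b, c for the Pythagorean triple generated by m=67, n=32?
(3465, 4288, 5513)

Euclid's formula: a = m² - n², b = 2mn, c = m² + n²
m = 67, n = 32
a = 67² - 32² = 4489 - 1024 = 3465
b = 2 × 67 × 32 = 4288
c = 67² + 32² = 4489 + 1024 = 5513
Verification: 3465² + 4288² = 12006225 + 18386944 = 30393169 = 5513² ✓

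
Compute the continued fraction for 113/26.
[4; 2, 1, 8]

Euclidean algorithm steps:
113 = 4 × 26 + 9
26 = 2 × 9 + 8
9 = 1 × 8 + 1
8 = 8 × 1 + 0
Continued fraction: [4; 2, 1, 8]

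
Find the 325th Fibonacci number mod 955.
485

Matrix identity: Q^n = [[F_(n+1), F_n], [F_n, F_(n-1)]] with Q = [[1,1],[1,0]].
n = 325 = 101000101₂. Square-and-multiply, entries mod 955:
Q^1 = [[1,1],[1,0]]
Q^2 = (Q^1)² = [[2,1],[1,1]]
Q^5 = (Q^2)²·Q = [[8,5],[5,3]]
Q^10 = (Q^5)² = [[89,55],[55,34]]
Q^20 = (Q^10)² = [[441,80],[80,361]]
Q^40 = (Q^20)² = [[331,175],[175,156]]
Q^81 = (Q^40)²·Q = [[31,756],[756,230]]
Q^162 = (Q^81)² = [[452,586],[586,821]]
Q^325 = (Q^162)²·Q = [[608,485],[485,123]]
F_325 mod 955 = Q^325[0][1] = 485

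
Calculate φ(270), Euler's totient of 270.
72

270 = 2 × 3^3 × 5
φ(n) = n × ∏(1 - 1/p) for each prime p dividing n
φ(270) = 270 × (1 - 1/2) × (1 - 1/3) × (1 - 1/5) = 72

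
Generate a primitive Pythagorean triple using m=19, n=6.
(325, 228, 397)

Euclid's formula: a = m² - n², b = 2mn, c = m² + n²
m = 19, n = 6
a = 19² - 6² = 361 - 36 = 325
b = 2 × 19 × 6 = 228
c = 19² + 6² = 361 + 36 = 397
Verification: 325² + 228² = 105625 + 51984 = 157609 = 397² ✓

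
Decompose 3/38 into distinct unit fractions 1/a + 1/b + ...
1/13 + 1/494

Greedy algorithm:
3/38: ceiling(38/3) = 13, use 1/13
1/494: ceiling(494/1) = 494, use 1/494
Result: 3/38 = 1/13 + 1/494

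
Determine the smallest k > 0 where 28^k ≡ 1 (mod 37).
18

37 is prime, so ord(28) divides φ(37) = 36.
Divisors of 36: 1, 2, 3, 4, 6, 9, 12, 18, 36.
Repeated squaring: 28^1 ≡ 28, 28^2 ≡ 7, 28^4 ≡ 12, 28^8 ≡ 33, 28^16 ≡ 16, 28^32 ≡ 34 (mod 37).
Test 28^d mod 37 for each divisor d in increasing order:
28^1 ≡ 28
28^2 ≡ 7
28^3 = 28^2·28^1 ≡ 11
28^4 ≡ 12
28^6 = 28^4·28^2 ≡ 10
28^9 = 28^8·28^1 ≡ 36
28^12 = 28^8·28^4 ≡ 26
28^18 = 28^16·28^2 ≡ 1  ← first divisor giving 1
The order is 18.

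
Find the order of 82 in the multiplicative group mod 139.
46

139 is prime, so ord(82) divides φ(139) = 138.
Divisors of 138: 1, 2, 3, 6, 23, 46, 69, 138.
Repeated squaring: 82^1 ≡ 82, 82^2 ≡ 52, 82^4 ≡ 63, 82^8 ≡ 77, 82^16 ≡ 91, 82^32 ≡ 80, 82^64 ≡ 6, 82^128 ≡ 36 (mod 139).
Test 82^d mod 139 for each divisor d in increasing order:
82^1 ≡ 82
82^2 ≡ 52
82^3 = 82^2·82^1 ≡ 94
82^6 = 82^4·82^2 ≡ 79
82^23 = 82^16·82^4·82^2·82^1 ≡ 138
82^46 = 82^32·82^8·82^4·82^2 ≡ 1  ← first divisor giving 1
The order is 46.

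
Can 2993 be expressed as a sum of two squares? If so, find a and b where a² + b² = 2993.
17² + 52² (a=17, b=52)

Factorization: 2993 = 41 × 73
By Fermat: n is sum of two squares iff every prime p ≡ 3 (mod 4) appears to even power.
All primes ≡ 3 (mod 4) appear to even power.
Search a = 0, 1, 2, … for 2993 - a² a perfect square: first hit at a = 17: 2993 - 289 = 2704 = 52².
2993 = 17² + 52² = 289 + 2704 ✓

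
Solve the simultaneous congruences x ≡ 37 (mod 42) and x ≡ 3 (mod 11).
289

Using Chinese Remainder Theorem:
M = 42 × 11 = 462
M1 = 11, M2 = 42
y1 = 11^(-1) mod 42 = 23
y2 = 42^(-1) mod 11 = 5
x = (37×11×23 + 3×42×5) mod 462 = 289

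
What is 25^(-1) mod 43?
31

gcd(25, 43) = 1, so the inverse exists.
Extended Euclidean algorithm on (43, 25):
43 = 1 × 25 + 18  ⟹  18 = (1)·43 + (-1)·25
25 = 1 × 18 + 7  ⟹  7 = (-1)·43 + (2)·25
18 = 2 × 7 + 4  ⟹  4 = (3)·43 + (-5)·25
7 = 1 × 4 + 3  ⟹  3 = (-4)·43 + (7)·25
4 = 1 × 3 + 1  ⟹  1 = (7)·43 + (-12)·25
So (-12)·25 ≡ 1 (mod 43), i.e. 25^(-1) ≡ -12 ≡ 31 (mod 43).
Check: 25 × 31 = 775 ≡ 1 (mod 43)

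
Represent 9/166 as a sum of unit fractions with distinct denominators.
1/19 + 1/631 + 1/1990174

Greedy algorithm:
9/166: ceiling(166/9) = 19, use 1/19
5/3154: ceiling(3154/5) = 631, use 1/631
1/1990174: ceiling(1990174/1) = 1990174, use 1/1990174
Result: 9/166 = 1/19 + 1/631 + 1/1990174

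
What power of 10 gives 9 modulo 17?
6

Baby-step giant-step with step n = ⌈√17⌉ = 5.
Baby steps 10^j mod 17 (j:value) for j=0..4: 0:1, 1:10, 2:15, 3:14, 4:4.
Giant-step multiplier: 10^(-5) ≡ 10^(16-5) = 10^11 ≡ 3 (mod 17).
Giant steps γ_i = 9·3^i mod 17: γ_0=9, γ_1=10 (in table at j=1).
x = i·n + j = 1·5 + 1 = 6.
Check: 10^6 ≡ 9 (mod 17).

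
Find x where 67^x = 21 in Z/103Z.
19

Baby-step giant-step with step n = ⌈√103⌉ = 11.
Baby steps 67^j mod 103 (j:value) for j=0..10: 0:1, 1:67, 2:60, 3:3, 4:98, 5:77, 6:9, 7:88, 8:25, 9:27, 10:58.
Giant-step multiplier: 67^(-11) ≡ 67^(102-11) = 67^91 ≡ 11 (mod 103).
Giant steps γ_i = 21·11^i mod 103: γ_0=21, γ_1=25 (in table at j=8).
x = i·n + j = 1·11 + 8 = 19.
Check: 67^19 ≡ 21 (mod 103).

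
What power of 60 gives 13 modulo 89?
25

Baby-step giant-step with step n = ⌈√89⌉ = 10.
Baby steps 60^j mod 89 (j:value) for j=0..9: 0:1, 1:60, 2:40, 3:86, 4:87, 5:58, 6:9, 7:6, 8:4, 9:62.
Giant-step multiplier: 60^(-10) ≡ 60^(88-10) = 60^78 ≡ 84 (mod 89).
Giant steps γ_i = 13·84^i mod 89: γ_0=13, γ_1=24, γ_2=58 (in table at j=5).
x = i·n + j = 2·10 + 5 = 25.
Check: 60^25 ≡ 13 (mod 89).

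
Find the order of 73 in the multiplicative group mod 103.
34

103 is prime, so ord(73) divides φ(103) = 102.
Divisors of 102: 1, 2, 3, 6, 17, 34, 51, 102.
Repeated squaring: 73^1 ≡ 73, 73^2 ≡ 76, 73^4 ≡ 8, 73^8 ≡ 64, 73^16 ≡ 79, 73^32 ≡ 61, 73^64 ≡ 13 (mod 103).
Test 73^d mod 103 for each divisor d in increasing order:
73^1 ≡ 73
73^2 ≡ 76
73^3 = 73^2·73^1 ≡ 89
73^6 = 73^4·73^2 ≡ 93
73^17 = 73^16·73^1 ≡ 102
73^34 = 73^32·73^2 ≡ 1  ← first divisor giving 1
The order is 34.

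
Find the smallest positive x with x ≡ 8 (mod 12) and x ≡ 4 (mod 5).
44

Using Chinese Remainder Theorem:
M = 12 × 5 = 60
M1 = 5, M2 = 12
y1 = 5^(-1) mod 12 = 5
y2 = 12^(-1) mod 5 = 3
x = (8×5×5 + 4×12×3) mod 60 = 44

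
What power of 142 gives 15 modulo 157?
79

Baby-step giant-step with step n = ⌈√157⌉ = 13.
Baby steps 142^j mod 157 (j:value) for j=0..12: 0:1, 1:142, 2:68, 3:79, 4:71, 5:34, 6:118, 7:114, 8:17, 9:59, 10:57, 11:87, 12:108.
Giant-step multiplier: 142^(-13) ≡ 142^(156-13) = 142^143 ≡ 135 (mod 157).
Giant steps γ_i = 15·135^i mod 157: γ_0=15, γ_1=141, γ_2=38, γ_3=106, γ_4=23, γ_5=122, γ_6=142 (in table at j=1).
x = i·n + j = 6·13 + 1 = 79.
Check: 142^79 ≡ 15 (mod 157).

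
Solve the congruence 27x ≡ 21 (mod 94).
x ≡ 53 (mod 94)

gcd(27, 94) = 1, which divides 21, so solutions exist.
Find 27^(-1) mod 94 by the extended Euclidean algorithm:
94 = 3 × 27 + 13  ⟹  13 = (1)·94 + (-3)·27
27 = 2 × 13 + 1  ⟹  1 = (-2)·94 + (7)·27
So (7)·27 ≡ 1 (mod 94), i.e. 27^(-1) ≡ 7 (mod 94).
x ≡ 7 × 21 = 147 ≡ 53 (mod 94).
Check: 27 × 53 = 1431 ≡ 21 (mod 94).
Unique solution: x ≡ 53 (mod 94)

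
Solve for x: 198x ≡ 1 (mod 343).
123

gcd(198, 343) = 1, so the inverse exists.
Extended Euclidean algorithm on (343, 198):
343 = 1 × 198 + 145  ⟹  145 = (1)·343 + (-1)·198
198 = 1 × 145 + 53  ⟹  53 = (-1)·343 + (2)·198
145 = 2 × 53 + 39  ⟹  39 = (3)·343 + (-5)·198
53 = 1 × 39 + 14  ⟹  14 = (-4)·343 + (7)·198
39 = 2 × 14 + 11  ⟹  11 = (11)·343 + (-19)·198
14 = 1 × 11 + 3  ⟹  3 = (-15)·343 + (26)·198
11 = 3 × 3 + 2  ⟹  2 = (56)·343 + (-97)·198
3 = 1 × 2 + 1  ⟹  1 = (-71)·343 + (123)·198
So (123)·198 ≡ 1 (mod 343), i.e. 198^(-1) ≡ 123 (mod 343).
Check: 198 × 123 = 24354 ≡ 1 (mod 343)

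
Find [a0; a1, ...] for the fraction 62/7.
[8; 1, 6]

Euclidean algorithm steps:
62 = 8 × 7 + 6
7 = 1 × 6 + 1
6 = 6 × 1 + 0
Continued fraction: [8; 1, 6]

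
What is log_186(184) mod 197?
109

Baby-step giant-step with step n = ⌈√197⌉ = 15.
Baby steps 186^j mod 197 (j:value) for j=0..14: 0:1, 1:186, 2:121, 3:48, 4:63, 5:95, 6:137, 7:69, 8:29, 9:75, 10:160, 11:13, 12:54, 13:194, 14:33.
Giant-step multiplier: 186^(-15) ≡ 186^(196-15) = 186^181 ≡ 89 (mod 197).
Giant steps γ_i = 184·89^i mod 197: γ_0=184, γ_1=25, γ_2=58, γ_3=40, γ_4=14, γ_5=64, γ_6=180, γ_7=63 (in table at j=4).
x = i·n + j = 7·15 + 4 = 109.
Check: 186^109 ≡ 184 (mod 197).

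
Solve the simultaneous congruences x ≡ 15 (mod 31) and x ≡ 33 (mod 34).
883

Using Chinese Remainder Theorem:
M = 31 × 34 = 1054
M1 = 34, M2 = 31
y1 = 34^(-1) mod 31 = 21
y2 = 31^(-1) mod 34 = 11
x = (15×34×21 + 33×31×11) mod 1054 = 883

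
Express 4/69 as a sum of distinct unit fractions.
1/18 + 1/414

Greedy algorithm:
4/69: ceiling(69/4) = 18, use 1/18
1/414: ceiling(414/1) = 414, use 1/414
Result: 4/69 = 1/18 + 1/414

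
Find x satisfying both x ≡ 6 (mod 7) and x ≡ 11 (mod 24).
83

Using Chinese Remainder Theorem:
M = 7 × 24 = 168
M1 = 24, M2 = 7
y1 = 24^(-1) mod 7 = 5
y2 = 7^(-1) mod 24 = 7
x = (6×24×5 + 11×7×7) mod 168 = 83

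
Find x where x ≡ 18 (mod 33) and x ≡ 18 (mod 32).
18

Using Chinese Remainder Theorem:
M = 33 × 32 = 1056
M1 = 32, M2 = 33
y1 = 32^(-1) mod 33 = 32
y2 = 33^(-1) mod 32 = 1
x = (18×32×32 + 18×33×1) mod 1056 = 18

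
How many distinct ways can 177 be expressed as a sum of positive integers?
522115831195

p(n) counts ways to write n as a sum of positive integers (order ignored).
Euler's pentagonal recurrence: p(k) = p(k-1) + p(k-2) - p(k-5) - p(k-7) + p(k-12) + p(k-15) - ... (offsets j(3j∓1)/2, signs ++--, p(0)=1, p(<0)=0).
DP table for k = 0..176: p(0)=1, p(1)=1, p(2)=2, p(3)=3, p(4)=5, p(5)=7, p(6)=11, p(7)=15, p(8)=22, p(9)=30, p(10)=42, p(11)=56, p(12)=77, p(13)=101, p(14)=135, p(15)=176, p(16)=231, p(17)=297, p(18)=385, p(19)=490, p(20)=627, p(21)=792, p(22)=1002, p(23)=1255, p(24)=1575, p(25)=1958, p(26)=2436, p(27)=3010, p(28)=3718, p(29)=4565, p(30)=5604, p(31)=6842, p(32)=8349, p(33)=10143, p(34)=12310, p(35)=14883, p(36)=17977, p(37)=21637, p(38)=26015, p(39)=31185, p(40)=37338, p(41)=44583, p(42)=53174, p(43)=63261, p(44)=75175, p(45)=89134, p(46)=105558, p(47)=124754, p(48)=147273, p(49)=173525, p(50)=204226, p(51)=239943, p(52)=281589, p(53)=329931, p(54)=386155, p(55)=451276, p(56)=526823, p(57)=614154, p(58)=715220, p(59)=831820, p(60)=966467, p(61)=1121505, p(62)=1300156, p(63)=1505499, p(64)=1741630, p(65)=2012558, p(66)=2323520, p(67)=2679689, p(68)=3087735, p(69)=3554345, p(70)=4087968, p(71)=4697205, p(72)=5392783, p(73)=6185689, p(74)=7089500, p(75)=8118264, p(76)=9289091, p(77)=10619863, p(78)=12132164, p(79)=13848650, p(80)=15796476, p(81)=18004327, p(82)=20506255, p(83)=23338469, p(84)=26543660, p(85)=30167357, p(86)=34262962, p(87)=38887673, p(88)=44108109, p(89)=49995925, p(90)=56634173, p(91)=64112359, p(92)=72533807, p(93)=82010177, p(94)=92669720, p(95)=104651419, p(96)=118114304, p(97)=133230930, p(98)=150198136, p(99)=169229875, p(100)=190569292, p(101)=214481126, p(102)=241265379, p(103)=271248950, p(104)=304801365, p(105)=342325709, p(106)=384276336, p(107)=431149389, p(108)=483502844, p(109)=541946240, p(110)=607163746, p(111)=679903203, p(112)=761002156, p(113)=851376628, p(114)=952050665, p(115)=1064144451, p(116)=1188908248, p(117)=1327710076, p(118)=1482074143, p(119)=1653668665, p(120)=1844349560, p(121)=2056148051, p(122)=2291320912, p(123)=2552338241, p(124)=2841940500, p(125)=3163127352, p(126)=3519222692, p(127)=3913864295, p(128)=4351078600, p(129)=4835271870, p(130)=5371315400, p(131)=5964539504, p(132)=6620830889, p(133)=7346629512, p(134)=8149040695, p(135)=9035836076, p(136)=10015581680, p(137)=11097645016, p(138)=12292341831, p(139)=13610949895, p(140)=15065878135, p(141)=16670689208, p(142)=18440293320, p(143)=20390982757, p(144)=22540654445, p(145)=24908858009, p(146)=27517052599, p(147)=30388671978, p(148)=33549419497, p(149)=37027355200, p(150)=40853235313, p(151)=45060624582, p(152)=49686288421, p(153)=54770336324, p(154)=60356673280, p(155)=66493182097, p(156)=73232243759, p(157)=80630964769, p(158)=88751778802, p(159)=97662728555, p(160)=107438159466, p(161)=118159068427, p(162)=129913904637, p(163)=142798995930, p(164)=156919475295, p(165)=172389800255, p(166)=189334822579, p(167)=207890420102, p(168)=228204732751, p(169)=250438925115, p(170)=274768617130, p(171)=301384802048, p(172)=330495499613, p(173)=362326859895, p(174)=397125074750, p(175)=435157697830, p(176)=476715857290.
Final step: p(177) = p(176) + p(175) - p(172) - p(170) + p(165) + p(162) - p(155) - p(151) + p(142) + p(137) - p(126) - p(120) + p(107) + p(100) - p(85) - p(77) + p(60) + p(51) - p(32) - p(22) + p(1)
= 476715857290 + 435157697830 - 330495499613 - 274768617130 + 172389800255 + 129913904637 - 66493182097 - 45060624582 + 18440293320 + 11097645016 - 3519222692 - 1844349560 + 431149389 + 190569292 - 30167357 - 10619863 + 966467 + 239943 - 8349 - 1002 + 1
= 522115831195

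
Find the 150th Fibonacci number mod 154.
22

Matrix identity: Q^n = [[F_(n+1), F_n], [F_n, F_(n-1)]] with Q = [[1,1],[1,0]].
n = 150 = 10010110₂. Square-and-multiply, entries mod 154:
Q^1 = [[1,1],[1,0]]
Q^2 = (Q^1)² = [[2,1],[1,1]]
Q^4 = (Q^2)² = [[5,3],[3,2]]
Q^9 = (Q^4)²·Q = [[55,34],[34,21]]
Q^18 = (Q^9)² = [[23,120],[120,57]]
Q^37 = (Q^18)²·Q = [[43,145],[145,52]]
Q^75 = (Q^37)²·Q = [[151,82],[82,69]]
Q^150 = (Q^75)² = [[111,22],[22,89]]
F_150 mod 154 = Q^150[0][1] = 22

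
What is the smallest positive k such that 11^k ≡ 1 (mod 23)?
22

23 is prime, so ord(11) divides φ(23) = 22.
Divisors of 22: 1, 2, 11, 22.
Repeated squaring: 11^1 ≡ 11, 11^2 ≡ 6, 11^4 ≡ 13, 11^8 ≡ 8, 11^16 ≡ 18 (mod 23).
Test 11^d mod 23 for each divisor d in increasing order:
11^1 ≡ 11
11^2 ≡ 6
11^11 = 11^8·11^2·11^1 ≡ 22
11^22 = 11^16·11^4·11^2 ≡ 1  ← first divisor giving 1
The order is 22.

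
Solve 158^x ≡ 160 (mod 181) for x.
127

Baby-step giant-step with step n = ⌈√181⌉ = 14.
Baby steps 158^j mod 181 (j:value) for j=0..13: 0:1, 1:158, 2:167, 3:141, 4:15, 5:17, 6:152, 7:124, 8:44, 9:74, 10:108, 11:50, 12:117, 13:24.
Giant-step multiplier: 158^(-14) ≡ 158^(180-14) = 158^166 ≡ 20 (mod 181).
Giant steps γ_i = 160·20^i mod 181: γ_0=160, γ_1=123, γ_2=107, γ_3=149, γ_4=84, γ_5=51, γ_6=115, γ_7=128, γ_8=26, γ_9=158 (in table at j=1).
x = i·n + j = 9·14 + 1 = 127.
Check: 158^127 ≡ 160 (mod 181).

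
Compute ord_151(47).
75

151 is prime, so ord(47) divides φ(151) = 150.
Divisors of 150: 1, 2, 3, 5, 6, 10, 15, 25, 30, 50, 75, 150.
Repeated squaring: 47^1 ≡ 47, 47^2 ≡ 95, 47^4 ≡ 116, 47^8 ≡ 17, 47^16 ≡ 138, 47^32 ≡ 18, 47^64 ≡ 22, 47^128 ≡ 31 (mod 151).
Test 47^d mod 151 for each divisor d in increasing order:
47^1 ≡ 47
47^2 ≡ 95
47^3 = 47^2·47^1 ≡ 86
47^5 = 47^4·47^1 ≡ 16
47^6 = 47^4·47^2 ≡ 148
47^10 = 47^8·47^2 ≡ 105
47^15 = 47^8·47^4·47^2·47^1 ≡ 19
47^25 = 47^16·47^8·47^1 ≡ 32
47^30 = 47^16·47^8·47^4·47^2 ≡ 59
47^50 = 47^32·47^16·47^2 ≡ 118
47^75 = 47^64·47^8·47^2·47^1 ≡ 1  ← first divisor giving 1
The order is 75.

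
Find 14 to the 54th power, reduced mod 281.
118

Repeated squaring. Binary of 54 = 110110.
14^1 ≡ 14 (mod 281); 14^2 ≡ 196 (mod 281); 14^4 ≡ 200 (mod 281); 14^8 ≡ 98 (mod 281); 14^16 ≡ 50 (mod 281); 14^32 ≡ 252 (mod 281)
14^54 = 14^2 × 14^4 × 14^16 × 14^32 ≡ 118 (mod 281)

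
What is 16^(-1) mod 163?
51

gcd(16, 163) = 1, so the inverse exists.
Extended Euclidean algorithm on (163, 16):
163 = 10 × 16 + 3  ⟹  3 = (1)·163 + (-10)·16
16 = 5 × 3 + 1  ⟹  1 = (-5)·163 + (51)·16
So (51)·16 ≡ 1 (mod 163), i.e. 16^(-1) ≡ 51 (mod 163).
Check: 16 × 51 = 816 ≡ 1 (mod 163)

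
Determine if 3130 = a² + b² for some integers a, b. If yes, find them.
23² + 51² (a=23, b=51)

Factorization: 3130 = 2 × 5 × 313
By Fermat: n is sum of two squares iff every prime p ≡ 3 (mod 4) appears to even power.
All primes ≡ 3 (mod 4) appear to even power.
Search a = 0, 1, 2, … for 3130 - a² a perfect square: first hit at a = 23: 3130 - 529 = 2601 = 51².
3130 = 23² + 51² = 529 + 2601 ✓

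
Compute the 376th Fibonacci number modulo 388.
371

Matrix identity: Q^n = [[F_(n+1), F_n], [F_n, F_(n-1)]] with Q = [[1,1],[1,0]].
n = 376 = 101111000₂. Square-and-multiply, entries mod 388:
Q^1 = [[1,1],[1,0]]
Q^2 = (Q^1)² = [[2,1],[1,1]]
Q^5 = (Q^2)²·Q = [[8,5],[5,3]]
Q^11 = (Q^5)²·Q = [[144,89],[89,55]]
Q^23 = (Q^11)²·Q = [[196,333],[333,251]]
Q^47 = (Q^23)²·Q = [[172,313],[313,247]]
Q^94 = (Q^47)² = [[289,3],[3,286]]
Q^188 = (Q^94)² = [[110,173],[173,325]]
Q^376 = (Q^188)² = [[125,371],[371,142]]
F_376 mod 388 = Q^376[0][1] = 371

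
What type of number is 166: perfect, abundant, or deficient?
deficient

Proper divisors of 166: sum = 1 + 2 + 83 = 86
Since 86 < 166, 166 is deficient.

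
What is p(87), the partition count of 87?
38887673

p(n) counts ways to write n as a sum of positive integers (order ignored).
Euler's pentagonal recurrence: p(k) = p(k-1) + p(k-2) - p(k-5) - p(k-7) + p(k-12) + p(k-15) - ... (offsets j(3j∓1)/2, signs ++--, p(0)=1, p(<0)=0).
DP table for k = 0..86: p(0)=1, p(1)=1, p(2)=2, p(3)=3, p(4)=5, p(5)=7, p(6)=11, p(7)=15, p(8)=22, p(9)=30, p(10)=42, p(11)=56, p(12)=77, p(13)=101, p(14)=135, p(15)=176, p(16)=231, p(17)=297, p(18)=385, p(19)=490, p(20)=627, p(21)=792, p(22)=1002, p(23)=1255, p(24)=1575, p(25)=1958, p(26)=2436, p(27)=3010, p(28)=3718, p(29)=4565, p(30)=5604, p(31)=6842, p(32)=8349, p(33)=10143, p(34)=12310, p(35)=14883, p(36)=17977, p(37)=21637, p(38)=26015, p(39)=31185, p(40)=37338, p(41)=44583, p(42)=53174, p(43)=63261, p(44)=75175, p(45)=89134, p(46)=105558, p(47)=124754, p(48)=147273, p(49)=173525, p(50)=204226, p(51)=239943, p(52)=281589, p(53)=329931, p(54)=386155, p(55)=451276, p(56)=526823, p(57)=614154, p(58)=715220, p(59)=831820, p(60)=966467, p(61)=1121505, p(62)=1300156, p(63)=1505499, p(64)=1741630, p(65)=2012558, p(66)=2323520, p(67)=2679689, p(68)=3087735, p(69)=3554345, p(70)=4087968, p(71)=4697205, p(72)=5392783, p(73)=6185689, p(74)=7089500, p(75)=8118264, p(76)=9289091, p(77)=10619863, p(78)=12132164, p(79)=13848650, p(80)=15796476, p(81)=18004327, p(82)=20506255, p(83)=23338469, p(84)=26543660, p(85)=30167357, p(86)=34262962.
Final step: p(87) = p(86) + p(85) - p(82) - p(80) + p(75) + p(72) - p(65) - p(61) + p(52) + p(47) - p(36) - p(30) + p(17) + p(10)
= 34262962 + 30167357 - 20506255 - 15796476 + 8118264 + 5392783 - 2012558 - 1121505 + 281589 + 124754 - 17977 - 5604 + 297 + 42
= 38887673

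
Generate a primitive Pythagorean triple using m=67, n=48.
(2185, 6432, 6793)

Euclid's formula: a = m² - n², b = 2mn, c = m² + n²
m = 67, n = 48
a = 67² - 48² = 4489 - 2304 = 2185
b = 2 × 67 × 48 = 6432
c = 67² + 48² = 4489 + 2304 = 6793
Verification: 2185² + 6432² = 4774225 + 41370624 = 46144849 = 6793² ✓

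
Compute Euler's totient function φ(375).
200

375 = 3 × 5^3
φ(n) = n × ∏(1 - 1/p) for each prime p dividing n
φ(375) = 375 × (1 - 1/3) × (1 - 1/5) = 200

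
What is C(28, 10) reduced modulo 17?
11

Using Lucas' theorem:
Write n=28 and k=10 in base 17:
n in base 17: [1, 11]
k in base 17: [0, 10]
C(28,10) mod 17 = ∏ C(n_i, k_i) mod 17
Digit binomials (mod 17): C(1,0) = 1; C(11,10) = 11
Product: 1 × 11 = 11 ≡ 11 (mod 17)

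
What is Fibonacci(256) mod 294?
63

Matrix identity: Q^n = [[F_(n+1), F_n], [F_n, F_(n-1)]] with Q = [[1,1],[1,0]].
n = 256 = 100000000₂. Square-and-multiply, entries mod 294:
Q^1 = [[1,1],[1,0]]
Q^2 = (Q^1)² = [[2,1],[1,1]]
Q^4 = (Q^2)² = [[5,3],[3,2]]
Q^8 = (Q^4)² = [[34,21],[21,13]]
Q^16 = (Q^8)² = [[127,105],[105,22]]
Q^32 = (Q^16)² = [[106,63],[63,43]]
Q^64 = (Q^32)² = [[211,273],[273,232]]
Q^128 = (Q^64)² = [[274,105],[105,169]]
Q^256 = (Q^128)² = [[253,63],[63,190]]
F_256 mod 294 = Q^256[0][1] = 63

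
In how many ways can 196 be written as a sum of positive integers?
2814570987591

p(n) counts ways to write n as a sum of positive integers (order ignored).
Euler's pentagonal recurrence: p(k) = p(k-1) + p(k-2) - p(k-5) - p(k-7) + p(k-12) + p(k-15) - ... (offsets j(3j∓1)/2, signs ++--, p(0)=1, p(<0)=0).
DP table for k = 0..195: p(0)=1, p(1)=1, p(2)=2, p(3)=3, p(4)=5, p(5)=7, p(6)=11, p(7)=15, p(8)=22, p(9)=30, p(10)=42, p(11)=56, p(12)=77, p(13)=101, p(14)=135, p(15)=176, p(16)=231, p(17)=297, p(18)=385, p(19)=490, p(20)=627, p(21)=792, p(22)=1002, p(23)=1255, p(24)=1575, p(25)=1958, p(26)=2436, p(27)=3010, p(28)=3718, p(29)=4565, p(30)=5604, p(31)=6842, p(32)=8349, p(33)=10143, p(34)=12310, p(35)=14883, p(36)=17977, p(37)=21637, p(38)=26015, p(39)=31185, p(40)=37338, p(41)=44583, p(42)=53174, p(43)=63261, p(44)=75175, p(45)=89134, p(46)=105558, p(47)=124754, p(48)=147273, p(49)=173525, p(50)=204226, p(51)=239943, p(52)=281589, p(53)=329931, p(54)=386155, p(55)=451276, p(56)=526823, p(57)=614154, p(58)=715220, p(59)=831820, p(60)=966467, p(61)=1121505, p(62)=1300156, p(63)=1505499, p(64)=1741630, p(65)=2012558, p(66)=2323520, p(67)=2679689, p(68)=3087735, p(69)=3554345, p(70)=4087968, p(71)=4697205, p(72)=5392783, p(73)=6185689, p(74)=7089500, p(75)=8118264, p(76)=9289091, p(77)=10619863, p(78)=12132164, p(79)=13848650, p(80)=15796476, p(81)=18004327, p(82)=20506255, p(83)=23338469, p(84)=26543660, p(85)=30167357, p(86)=34262962, p(87)=38887673, p(88)=44108109, p(89)=49995925, p(90)=56634173, p(91)=64112359, p(92)=72533807, p(93)=82010177, p(94)=92669720, p(95)=104651419, p(96)=118114304, p(97)=133230930, p(98)=150198136, p(99)=169229875, p(100)=190569292, p(101)=214481126, p(102)=241265379, p(103)=271248950, p(104)=304801365, p(105)=342325709, p(106)=384276336, p(107)=431149389, p(108)=483502844, p(109)=541946240, p(110)=607163746, p(111)=679903203, p(112)=761002156, p(113)=851376628, p(114)=952050665, p(115)=1064144451, p(116)=1188908248, p(117)=1327710076, p(118)=1482074143, p(119)=1653668665, p(120)=1844349560, p(121)=2056148051, p(122)=2291320912, p(123)=2552338241, p(124)=2841940500, p(125)=3163127352, p(126)=3519222692, p(127)=3913864295, p(128)=4351078600, p(129)=4835271870, p(130)=5371315400, p(131)=5964539504, p(132)=6620830889, p(133)=7346629512, p(134)=8149040695, p(135)=9035836076, p(136)=10015581680, p(137)=11097645016, p(138)=12292341831, p(139)=13610949895, p(140)=15065878135, p(141)=16670689208, p(142)=18440293320, p(143)=20390982757, p(144)=22540654445, p(145)=24908858009, p(146)=27517052599, p(147)=30388671978, p(148)=33549419497, p(149)=37027355200, p(150)=40853235313, p(151)=45060624582, p(152)=49686288421, p(153)=54770336324, p(154)=60356673280, p(155)=66493182097, p(156)=73232243759, p(157)=80630964769, p(158)=88751778802, p(159)=97662728555, p(160)=107438159466, p(161)=118159068427, p(162)=129913904637, p(163)=142798995930, p(164)=156919475295, p(165)=172389800255, p(166)=189334822579, p(167)=207890420102, p(168)=228204732751, p(169)=250438925115, p(170)=274768617130, p(171)=301384802048, p(172)=330495499613, p(173)=362326859895, p(174)=397125074750, p(175)=435157697830, p(176)=476715857290, p(177)=522115831195, p(178)=571701605655, p(179)=625846753120, p(180)=684957390936, p(181)=749474411781, p(182)=819876908323, p(183)=896684817527, p(184)=980462880430, p(185)=1071823774337, p(186)=1171432692373, p(187)=1280011042268, p(188)=1398341745571, p(189)=1527273599625, p(190)=1667727404093, p(191)=1820701100652, p(192)=1987276856363, p(193)=2168627105469, p(194)=2366022741845, p(195)=2580840212973.
Final step: p(196) = p(195) + p(194) - p(191) - p(189) + p(184) + p(181) - p(174) - p(170) + p(161) + p(156) - p(145) - p(139) + p(126) + p(119) - p(104) - p(96) + p(79) + p(70) - p(51) - p(41) + p(20) + p(9)
= 2580840212973 + 2366022741845 - 1820701100652 - 1527273599625 + 980462880430 + 749474411781 - 397125074750 - 274768617130 + 118159068427 + 73232243759 - 24908858009 - 13610949895 + 3519222692 + 1653668665 - 304801365 - 118114304 + 13848650 + 4087968 - 239943 - 44583 + 627 + 30
= 2814570987591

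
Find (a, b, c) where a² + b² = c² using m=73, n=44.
(3393, 6424, 7265)

Euclid's formula: a = m² - n², b = 2mn, c = m² + n²
m = 73, n = 44
a = 73² - 44² = 5329 - 1936 = 3393
b = 2 × 73 × 44 = 6424
c = 73² + 44² = 5329 + 1936 = 7265
Verification: 3393² + 6424² = 11512449 + 41267776 = 52780225 = 7265² ✓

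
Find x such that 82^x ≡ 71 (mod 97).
13

Baby-step giant-step with step n = ⌈√97⌉ = 10.
Baby steps 82^j mod 97 (j:value) for j=0..9: 0:1, 1:82, 2:31, 3:20, 4:88, 5:38, 6:12, 7:14, 8:81, 9:46.
Giant-step multiplier: 82^(-10) ≡ 82^(96-10) = 82^86 ≡ 44 (mod 97).
Giant steps γ_i = 71·44^i mod 97: γ_0=71, γ_1=20 (in table at j=3).
x = i·n + j = 1·10 + 3 = 13.
Check: 82^13 ≡ 71 (mod 97).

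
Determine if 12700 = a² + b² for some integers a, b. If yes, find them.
Not possible

Factorization: 12700 = 2^2 × 5^2 × 127
By Fermat: n is sum of two squares iff every prime p ≡ 3 (mod 4) appears to even power.
Prime(s) ≡ 3 (mod 4) with odd exponent: [(127, 1)]
Therefore 12700 cannot be expressed as a² + b².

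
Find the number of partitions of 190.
1667727404093

p(n) counts ways to write n as a sum of positive integers (order ignored).
Euler's pentagonal recurrence: p(k) = p(k-1) + p(k-2) - p(k-5) - p(k-7) + p(k-12) + p(k-15) - ... (offsets j(3j∓1)/2, signs ++--, p(0)=1, p(<0)=0).
DP table for k = 0..189: p(0)=1, p(1)=1, p(2)=2, p(3)=3, p(4)=5, p(5)=7, p(6)=11, p(7)=15, p(8)=22, p(9)=30, p(10)=42, p(11)=56, p(12)=77, p(13)=101, p(14)=135, p(15)=176, p(16)=231, p(17)=297, p(18)=385, p(19)=490, p(20)=627, p(21)=792, p(22)=1002, p(23)=1255, p(24)=1575, p(25)=1958, p(26)=2436, p(27)=3010, p(28)=3718, p(29)=4565, p(30)=5604, p(31)=6842, p(32)=8349, p(33)=10143, p(34)=12310, p(35)=14883, p(36)=17977, p(37)=21637, p(38)=26015, p(39)=31185, p(40)=37338, p(41)=44583, p(42)=53174, p(43)=63261, p(44)=75175, p(45)=89134, p(46)=105558, p(47)=124754, p(48)=147273, p(49)=173525, p(50)=204226, p(51)=239943, p(52)=281589, p(53)=329931, p(54)=386155, p(55)=451276, p(56)=526823, p(57)=614154, p(58)=715220, p(59)=831820, p(60)=966467, p(61)=1121505, p(62)=1300156, p(63)=1505499, p(64)=1741630, p(65)=2012558, p(66)=2323520, p(67)=2679689, p(68)=3087735, p(69)=3554345, p(70)=4087968, p(71)=4697205, p(72)=5392783, p(73)=6185689, p(74)=7089500, p(75)=8118264, p(76)=9289091, p(77)=10619863, p(78)=12132164, p(79)=13848650, p(80)=15796476, p(81)=18004327, p(82)=20506255, p(83)=23338469, p(84)=26543660, p(85)=30167357, p(86)=34262962, p(87)=38887673, p(88)=44108109, p(89)=49995925, p(90)=56634173, p(91)=64112359, p(92)=72533807, p(93)=82010177, p(94)=92669720, p(95)=104651419, p(96)=118114304, p(97)=133230930, p(98)=150198136, p(99)=169229875, p(100)=190569292, p(101)=214481126, p(102)=241265379, p(103)=271248950, p(104)=304801365, p(105)=342325709, p(106)=384276336, p(107)=431149389, p(108)=483502844, p(109)=541946240, p(110)=607163746, p(111)=679903203, p(112)=761002156, p(113)=851376628, p(114)=952050665, p(115)=1064144451, p(116)=1188908248, p(117)=1327710076, p(118)=1482074143, p(119)=1653668665, p(120)=1844349560, p(121)=2056148051, p(122)=2291320912, p(123)=2552338241, p(124)=2841940500, p(125)=3163127352, p(126)=3519222692, p(127)=3913864295, p(128)=4351078600, p(129)=4835271870, p(130)=5371315400, p(131)=5964539504, p(132)=6620830889, p(133)=7346629512, p(134)=8149040695, p(135)=9035836076, p(136)=10015581680, p(137)=11097645016, p(138)=12292341831, p(139)=13610949895, p(140)=15065878135, p(141)=16670689208, p(142)=18440293320, p(143)=20390982757, p(144)=22540654445, p(145)=24908858009, p(146)=27517052599, p(147)=30388671978, p(148)=33549419497, p(149)=37027355200, p(150)=40853235313, p(151)=45060624582, p(152)=49686288421, p(153)=54770336324, p(154)=60356673280, p(155)=66493182097, p(156)=73232243759, p(157)=80630964769, p(158)=88751778802, p(159)=97662728555, p(160)=107438159466, p(161)=118159068427, p(162)=129913904637, p(163)=142798995930, p(164)=156919475295, p(165)=172389800255, p(166)=189334822579, p(167)=207890420102, p(168)=228204732751, p(169)=250438925115, p(170)=274768617130, p(171)=301384802048, p(172)=330495499613, p(173)=362326859895, p(174)=397125074750, p(175)=435157697830, p(176)=476715857290, p(177)=522115831195, p(178)=571701605655, p(179)=625846753120, p(180)=684957390936, p(181)=749474411781, p(182)=819876908323, p(183)=896684817527, p(184)=980462880430, p(185)=1071823774337, p(186)=1171432692373, p(187)=1280011042268, p(188)=1398341745571, p(189)=1527273599625.
Final step: p(190) = p(189) + p(188) - p(185) - p(183) + p(178) + p(175) - p(168) - p(164) + p(155) + p(150) - p(139) - p(133) + p(120) + p(113) - p(98) - p(90) + p(73) + p(64) - p(45) - p(35) + p(14) + p(3)
= 1527273599625 + 1398341745571 - 1071823774337 - 896684817527 + 571701605655 + 435157697830 - 228204732751 - 156919475295 + 66493182097 + 40853235313 - 13610949895 - 7346629512 + 1844349560 + 851376628 - 150198136 - 56634173 + 6185689 + 1741630 - 89134 - 14883 + 135 + 3
= 1667727404093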